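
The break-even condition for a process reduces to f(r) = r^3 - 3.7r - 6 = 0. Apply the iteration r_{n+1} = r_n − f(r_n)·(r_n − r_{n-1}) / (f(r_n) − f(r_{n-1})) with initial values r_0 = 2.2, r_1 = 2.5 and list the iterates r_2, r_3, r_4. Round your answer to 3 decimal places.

f(2.2) = -3.49200, f(2.5) = 0.37500
r_2 = 2.50000 − 0.37500·(2.50000 − 2.20000) / (0.37500 − (-3.49200)) = 2.50000 − (0.11250)/(3.86700) = 2.47091
f(2.47091) = -0.05652
r_3 = 2.47091 − (-0.05652)·(2.47091 − 2.50000) / (-0.05652 − 0.37500) = 2.47091 − (0.00164)/(-0.43152) = 2.47472
f(2.47472) = -0.00072
r_4 = 2.47472 − (-0.00072)·(2.47472 − 2.47091) / (-0.00072 − (-0.05652)) = 2.47472 − (0.00000)/(0.05580) = 2.47477

2.471, 2.475, 2.475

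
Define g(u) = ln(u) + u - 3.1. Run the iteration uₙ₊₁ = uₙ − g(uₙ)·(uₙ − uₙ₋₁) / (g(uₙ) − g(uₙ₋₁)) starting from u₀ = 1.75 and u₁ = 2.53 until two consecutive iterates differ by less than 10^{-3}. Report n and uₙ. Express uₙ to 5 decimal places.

g(1.75) = -0.7903842, g(2.53) = 0.3582193
u₂ = 2.5300000 − 0.3582193·(0.7800000)/(1.1486035) = 2.2867385;  |Δ| = 0.2432615
g(2.2867385) = 0.0138650
u₃ = 2.2867385 − 0.0138650·(-0.2432615)/(-0.3443543) = 2.2769438;  |Δ| = 0.0097946
g(2.2769438) = -0.0002221
u₄ = 2.2769438 − (-0.0002221)·(-0.0097946)/(-0.0140871) = 2.2770982;  |Δ| = 0.0001544
|u₄ − u₃| = 0.0001544 < 10^{-3}

n = 4, uₙ = 2.27710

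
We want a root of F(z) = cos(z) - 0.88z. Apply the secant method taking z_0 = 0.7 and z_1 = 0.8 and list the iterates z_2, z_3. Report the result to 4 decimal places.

0.7953, 0.7954

F(0.7) = 0.148842, F(0.8) = -0.007293
z_2 = 0.800000 − (-0.007293)·(0.800000 − 0.700000) / (-0.007293 − 0.148842) = 0.800000 − (-0.000729)/(-0.156135) = 0.795329
F(0.795329) = 0.000161
z_3 = 0.795329 − 0.000161·(0.795329 − 0.800000) / (0.000161 − (-0.007293)) = 0.795329 − (-0.000001)/(0.007454) = 0.795429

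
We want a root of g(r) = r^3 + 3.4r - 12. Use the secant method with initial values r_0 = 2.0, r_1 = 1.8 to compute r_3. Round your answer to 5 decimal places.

g(2.0) = 2.8000000, g(1.8) = -0.0480000
r_2 = 1.8000000 − (-0.0480000)·(1.8000000 − 2.0000000) / (-0.0480000 − 2.8000000) = 1.8000000 − (0.0096000)/(-2.8480000) = 1.8033708
g(1.8033708) = -0.0037139
r_3 = 1.8033708 − (-0.0037139)·(1.8033708 − 1.8000000) / (-0.0037139 − (-0.0480000)) = 1.8033708 − (-0.0000125)/(0.0442861) = 1.8036535

1.80365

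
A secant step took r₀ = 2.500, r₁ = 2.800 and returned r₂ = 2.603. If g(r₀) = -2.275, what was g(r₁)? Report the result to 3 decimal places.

The secant line through (2.500, -2.275) and (2.800, g(r₁)) crosses zero at r₂ = 2.603.
So (2.500, -2.275), (2.800, g(r₁)), (2.603, 0) are collinear:
g(r₁) = -2.275 · (2.800 − 2.603) / (2.500 − 2.603) = -2.275 · (0.19700)/(-0.10300) = 4.35121

4.351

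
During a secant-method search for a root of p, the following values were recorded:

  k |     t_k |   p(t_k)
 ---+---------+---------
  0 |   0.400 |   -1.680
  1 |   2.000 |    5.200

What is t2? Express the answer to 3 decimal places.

0.791

t2 = 2.000 − 5.200·(2.000 − 0.400) / (5.200 − (-1.680))
   = 2.000 − (8.32000)/(6.88000) = 0.79070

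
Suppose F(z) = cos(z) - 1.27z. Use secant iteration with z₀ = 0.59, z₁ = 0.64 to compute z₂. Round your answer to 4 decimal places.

0.6342

F(0.59) = 0.081641, F(0.64) = -0.010704
z₂ = 0.640000 − (-0.010704)·(0.640000 − 0.590000) / (-0.010704 − 0.081641) = 0.640000 − (-0.000535)/(-0.092345) = 0.634204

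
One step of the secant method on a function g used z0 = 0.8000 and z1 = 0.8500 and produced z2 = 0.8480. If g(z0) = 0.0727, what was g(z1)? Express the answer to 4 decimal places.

-0.0030

The secant line through (0.8000, 0.0727) and (0.8500, g(z1)) crosses zero at z2 = 0.8480.
So (0.8000, 0.0727), (0.8500, g(z1)), (0.8480, 0) are collinear:
g(z1) = 0.0727 · (0.8500 − 0.8480) / (0.8000 − 0.8480) = 0.0727 · (0.002000)/(-0.048000) = -0.003029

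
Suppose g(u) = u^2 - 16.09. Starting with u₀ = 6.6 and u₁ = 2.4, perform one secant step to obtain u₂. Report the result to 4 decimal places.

g(6.6) = 27.470000, g(2.4) = -10.330000
u₂ = 2.400000 − (-10.330000)·(2.400000 − 6.600000) / (-10.330000 − 27.470000) = 2.400000 − (43.386000)/(-37.800000) = 3.547778

3.5478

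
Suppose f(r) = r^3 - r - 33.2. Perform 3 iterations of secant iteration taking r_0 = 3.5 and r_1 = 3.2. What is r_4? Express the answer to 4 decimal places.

f(3.5) = 6.175000, f(3.2) = -3.632000
r_2 = 3.200000 − (-3.632000)·(3.200000 − 3.500000) / (-3.632000 − 6.175000) = 3.200000 − (1.089600)/(-9.807000) = 3.311104
f(3.311104) = -0.210104
r_3 = 3.311104 − (-0.210104)·(3.311104 − 3.200000) / (-0.210104 − (-3.632000)) = 3.311104 − (-0.023343)/(3.421896) = 3.317926
f(3.317926) = 0.007907
r_4 = 3.317926 − 0.007907·(3.317926 − 3.311104) / (0.007907 − (-0.210104)) = 3.317926 − (0.000054)/(0.218011) = 3.317679

3.3177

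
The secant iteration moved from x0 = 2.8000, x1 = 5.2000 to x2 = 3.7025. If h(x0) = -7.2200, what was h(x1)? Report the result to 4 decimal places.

The secant line through (2.8000, -7.2200) and (5.2000, h(x1)) crosses zero at x2 = 3.7025.
So (2.8000, -7.2200), (5.2000, h(x1)), (3.7025, 0) are collinear:
h(x1) = -7.2200 · (5.2000 − 3.7025) / (2.8000 − 3.7025) = -7.2200 · (1.497500)/(-0.902500) = 11.980000

11.9800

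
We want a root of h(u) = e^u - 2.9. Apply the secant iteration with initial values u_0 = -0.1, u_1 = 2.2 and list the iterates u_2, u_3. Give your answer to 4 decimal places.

0.4651, 0.7704

h(-0.1) = -1.995163, h(2.2) = 6.125013
u_2 = 2.200000 − 6.125013·(2.200000 − (-0.100000)) / (6.125013 − (-1.995163)) = 2.200000 − (14.087531)/(8.120176) = 0.465120
h(0.465120) = -1.307795
u_3 = 0.465120 − (-1.307795)·(0.465120 − 2.200000) / (-1.307795 − 6.125013) = 0.465120 − (2.268867)/(-7.432808) = 0.770370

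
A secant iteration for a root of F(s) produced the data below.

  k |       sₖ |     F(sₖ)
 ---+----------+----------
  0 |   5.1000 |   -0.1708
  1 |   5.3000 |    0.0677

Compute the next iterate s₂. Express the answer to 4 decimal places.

5.2432

s₂ = 5.3000 − 0.0677·(5.3000 − 5.1000) / (0.0677 − (-0.1708))
   = 5.3000 − (0.013540)/(0.238500) = 5.243229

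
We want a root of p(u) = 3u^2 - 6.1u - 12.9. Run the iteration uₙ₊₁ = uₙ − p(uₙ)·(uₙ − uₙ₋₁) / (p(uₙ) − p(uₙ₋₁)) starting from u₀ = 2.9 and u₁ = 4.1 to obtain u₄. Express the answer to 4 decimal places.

3.3263

p(2.9) = -5.360000, p(4.1) = 12.520000
u₂ = 4.100000 − 12.520000·(4.100000 − 2.900000) / (12.520000 − (-5.360000)) = 4.100000 − (15.024000)/(17.880000) = 3.259732
p(3.259732) = -0.906813
u₃ = 3.259732 − (-0.906813)·(3.259732 − 4.100000) / (-0.906813 − 12.520000) = 3.259732 − (0.761967)/(-13.426813) = 3.316481
p(3.316481) = -0.133393
u₄ = 3.316481 − (-0.133393)·(3.316481 − 3.259732) / (-0.133393 − (-0.906813)) = 3.316481 − (-0.007570)/(0.773420) = 3.326269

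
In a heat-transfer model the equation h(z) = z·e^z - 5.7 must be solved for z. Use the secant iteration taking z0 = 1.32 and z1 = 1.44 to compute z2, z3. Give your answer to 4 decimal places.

1.4001, 1.4023

h(1.32) = -0.758684, h(1.44) = 0.377802
z2 = 1.440000 − 0.377802·(1.440000 − 1.320000) / (0.377802 − (-0.758684)) = 1.440000 − (0.045336)/(1.136486) = 1.400108
h(1.400108) = -0.021665
z3 = 1.400108 − (-0.021665)·(1.400108 − 1.440000) / (-0.021665 − 0.377802) = 1.400108 − (0.000864)/(-0.399467) = 1.402272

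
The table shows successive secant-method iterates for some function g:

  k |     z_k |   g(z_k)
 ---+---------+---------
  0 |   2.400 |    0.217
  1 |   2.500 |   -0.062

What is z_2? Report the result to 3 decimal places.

z_2 = 2.500 − (-0.062)·(2.500 − 2.400) / (-0.062 − 0.217)
   = 2.500 − (-0.00620)/(-0.27900) = 2.47778

2.478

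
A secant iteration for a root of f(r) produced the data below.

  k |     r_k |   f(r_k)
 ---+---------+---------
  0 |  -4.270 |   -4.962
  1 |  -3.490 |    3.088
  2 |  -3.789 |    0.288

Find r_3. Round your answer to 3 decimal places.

-3.820

r_3 = -3.789 − 0.288·(-3.789 − (-3.490)) / (0.288 − 3.088)
   = -3.789 − (-0.08611)/(-2.80000) = -3.81975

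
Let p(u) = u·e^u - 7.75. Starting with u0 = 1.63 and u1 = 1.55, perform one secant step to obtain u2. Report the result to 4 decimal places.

p(1.63) = 0.569316, p(1.55) = -0.447221
u2 = 1.550000 − (-0.447221)·(1.550000 − 1.630000) / (-0.447221 − 0.569316) = 1.550000 − (0.035778)/(-1.016537) = 1.585196

1.5852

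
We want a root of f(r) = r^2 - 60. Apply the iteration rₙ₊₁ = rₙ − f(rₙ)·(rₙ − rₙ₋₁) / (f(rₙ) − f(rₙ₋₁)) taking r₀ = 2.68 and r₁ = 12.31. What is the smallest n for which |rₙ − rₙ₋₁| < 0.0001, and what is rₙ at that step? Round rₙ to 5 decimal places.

n = 7, rₙ = 7.74597

f(2.68) = -52.8176000, f(12.31) = 91.5361000
r₂ = 12.3100000 − 91.5361000·(9.6300000)/(144.3537000) = 6.2035223;  |Δ| = 6.1064777
f(6.2035223) = -21.5163105
r₃ = 6.2035223 − (-21.5163105)·(-6.1064777)/(-113.0524105) = 7.3657167;  |Δ| = 1.1621943
f(7.3657167) = -5.7462180
r₄ = 7.3657167 − (-5.7462180)·(1.1621943)/(15.7700925) = 7.7891905;  |Δ| = 0.4234739
f(7.7891905) = 0.6714890
r₅ = 7.7891905 − 0.6714890·(0.4234739)/(6.4177070) = 7.7448822;  |Δ| = 0.0443084
f(7.7448822) = -0.0168002
r₆ = 7.7448822 − (-0.0168002)·(-0.0443084)/(-0.6882892) = 7.7459637;  |Δ| = 0.0010815
f(7.7459637) = -0.0000468
r₇ = 7.7459637 − (-0.0000468)·(0.0010815)/(0.0167534) = 7.7459667;  |Δ| = 0.0000030
|r₇ − r₆| = 0.0000030 < 0.0001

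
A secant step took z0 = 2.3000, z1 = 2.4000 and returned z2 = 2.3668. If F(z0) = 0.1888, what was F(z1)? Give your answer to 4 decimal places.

The secant line through (2.3000, 0.1888) and (2.4000, F(z1)) crosses zero at z2 = 2.3668.
So (2.3000, 0.1888), (2.4000, F(z1)), (2.3668, 0) are collinear:
F(z1) = 0.1888 · (2.4000 − 2.3668) / (2.3000 − 2.3668) = 0.1888 · (0.033200)/(-0.066800) = -0.093835

-0.0938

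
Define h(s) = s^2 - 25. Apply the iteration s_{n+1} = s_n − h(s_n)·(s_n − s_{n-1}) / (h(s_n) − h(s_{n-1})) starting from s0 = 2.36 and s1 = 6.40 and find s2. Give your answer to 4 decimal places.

4.5781

h(2.36) = -19.430400, h(6.40) = 15.960000
s2 = 6.400000 − 15.960000·(6.400000 − 2.360000) / (15.960000 − (-19.430400)) = 6.400000 − (64.478400)/(35.390400) = 4.578082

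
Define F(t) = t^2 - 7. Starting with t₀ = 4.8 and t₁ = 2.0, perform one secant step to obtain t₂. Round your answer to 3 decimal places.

F(4.8) = 16.04000, F(2.0) = -3.00000
t₂ = 2.00000 − (-3.00000)·(2.00000 − 4.80000) / (-3.00000 − 16.04000) = 2.00000 − (8.40000)/(-19.04000) = 2.44118

2.441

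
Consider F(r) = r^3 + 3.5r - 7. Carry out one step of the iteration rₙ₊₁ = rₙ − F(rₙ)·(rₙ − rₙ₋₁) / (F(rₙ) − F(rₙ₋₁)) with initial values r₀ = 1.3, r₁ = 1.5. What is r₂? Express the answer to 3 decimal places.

F(1.3) = -0.25300, F(1.5) = 1.62500
r₂ = 1.50000 − 1.62500·(1.50000 − 1.30000) / (1.62500 − (-0.25300)) = 1.50000 − (0.32500)/(1.87800) = 1.32694

1.327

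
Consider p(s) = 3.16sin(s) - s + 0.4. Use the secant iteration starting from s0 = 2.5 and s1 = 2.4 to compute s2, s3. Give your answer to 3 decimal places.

2.439, 2.440

p(2.5) = -0.20883, p(2.4) = 0.13446
s2 = 2.40000 − 0.13446·(2.40000 − 2.50000) / (0.13446 − (-0.20883)) = 2.40000 − (-0.01345)/(0.34329) = 2.43917
p(2.43917) = 0.00241
s3 = 2.43917 − 0.00241·(2.43917 − 2.40000) / (0.00241 − 0.13446) = 2.43917 − (0.00009)/(-0.13205) = 2.43988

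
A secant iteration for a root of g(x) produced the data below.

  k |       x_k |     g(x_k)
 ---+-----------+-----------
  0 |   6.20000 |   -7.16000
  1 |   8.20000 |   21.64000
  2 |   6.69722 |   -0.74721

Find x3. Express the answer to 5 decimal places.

x3 = 6.69722 − (-0.74721)·(6.69722 − 8.20000) / (-0.74721 − 21.64000)
   = 6.69722 − (1.1228922)/(-22.3872100) = 6.7473778

6.74738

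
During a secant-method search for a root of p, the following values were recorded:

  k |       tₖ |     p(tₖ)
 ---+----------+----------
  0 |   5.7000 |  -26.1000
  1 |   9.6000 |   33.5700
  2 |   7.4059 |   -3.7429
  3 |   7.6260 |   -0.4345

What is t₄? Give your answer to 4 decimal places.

t₄ = 7.6260 − (-0.4345)·(7.6260 − 7.4059) / (-0.4345 − (-3.7429))
   = 7.6260 − (-0.095633)/(3.308400) = 7.654906

7.6549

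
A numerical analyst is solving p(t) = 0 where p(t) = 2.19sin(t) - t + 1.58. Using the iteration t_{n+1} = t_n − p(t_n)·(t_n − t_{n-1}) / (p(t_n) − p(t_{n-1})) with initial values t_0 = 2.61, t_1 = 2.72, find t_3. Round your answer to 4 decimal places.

p(2.61) = 0.080126, p(2.72) = -0.243821
t_2 = 2.720000 − (-0.243821)·(2.720000 − 2.610000) / (-0.243821 − 0.080126) = 2.720000 − (-0.026820)/(-0.323947) = 2.637208
p(2.637208) = 0.001151
t_3 = 2.637208 − 0.001151·(2.637208 − 2.720000) / (0.001151 − (-0.243821)) = 2.637208 − (-0.000095)/(0.244972) = 2.637597

2.6376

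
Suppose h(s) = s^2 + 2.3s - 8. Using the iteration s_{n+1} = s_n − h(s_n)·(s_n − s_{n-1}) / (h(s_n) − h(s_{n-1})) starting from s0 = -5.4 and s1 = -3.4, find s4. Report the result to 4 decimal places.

h(-5.4) = 8.740000, h(-3.4) = -4.260000
s2 = -3.400000 − (-4.260000)·(-3.400000 − (-5.400000)) / (-4.260000 − 8.740000) = -3.400000 − (-8.520000)/(-13.000000) = -4.055385
h(-4.055385) = -0.881240
s3 = -4.055385 − (-0.881240)·(-4.055385 − (-3.400000)) / (-0.881240 − (-4.260000)) = -4.055385 − (0.577551)/(3.378760) = -4.226321
h(-4.226321) = 0.141248
s4 = -4.226321 − 0.141248·(-4.226321 − (-4.055385)) / (0.141248 − (-0.881240)) = -4.226321 − (-0.024144)/(1.022488) = -4.202707

-4.2027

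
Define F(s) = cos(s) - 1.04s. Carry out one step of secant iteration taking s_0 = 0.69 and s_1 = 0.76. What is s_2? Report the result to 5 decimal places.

0.72150

F(0.69) = 0.0536460, F(0.76) = -0.0655640
s_2 = 0.7600000 − (-0.0655640)·(0.7600000 − 0.6900000) / (-0.0655640 − 0.0536460) = 0.7600000 − (-0.0045895)/(-0.1192100) = 0.7215009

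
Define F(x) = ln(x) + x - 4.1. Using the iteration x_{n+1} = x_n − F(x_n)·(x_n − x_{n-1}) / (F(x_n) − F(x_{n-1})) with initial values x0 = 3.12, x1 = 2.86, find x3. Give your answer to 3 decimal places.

F(3.12) = 0.15783, F(2.86) = -0.18918
x2 = 2.86000 − (-0.18918)·(2.86000 − 3.12000) / (-0.18918 − 0.15783) = 2.86000 − (0.04919)/(-0.34701) = 3.00174
F(3.00174) = 0.00094
x3 = 3.00174 − 0.00094·(3.00174 − 2.86000) / (0.00094 − (-0.18918)) = 3.00174 − (0.00013)/(0.19011) = 3.00105

3.001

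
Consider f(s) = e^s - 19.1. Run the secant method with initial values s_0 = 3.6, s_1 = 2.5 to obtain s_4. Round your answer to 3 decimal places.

2.947

f(3.6) = 17.49823, f(2.5) = -6.91751
s_2 = 2.50000 − (-6.91751)·(2.50000 − 3.60000) / (-6.91751 − 17.49823) = 2.50000 − (7.60926)/(-24.41574) = 2.81165
f(2.81165) = -2.46259
s_3 = 2.81165 − (-2.46259)·(2.81165 − 2.50000) / (-2.46259 − (-6.91751)) = 2.81165 − (-0.76748)/(4.45492) = 2.98393
f(2.98393) = 0.66534
s_4 = 2.98393 − 0.66534·(2.98393 − 2.81165) / (0.66534 − (-2.46259)) = 2.98393 − (0.11462)/(3.12793) = 2.94729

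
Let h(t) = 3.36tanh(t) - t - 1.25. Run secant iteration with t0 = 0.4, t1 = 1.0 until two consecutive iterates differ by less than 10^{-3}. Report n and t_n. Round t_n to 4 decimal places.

h(0.4) = -0.373371, h(1.0) = 0.308956
t2 = 1.000000 − 0.308956·(0.600000)/(0.682328) = 0.728321;  |Δ| = 0.271679
h(0.728321) = 0.111724
t3 = 0.728321 − 0.111724·(-0.271679)/(-0.197232) = 0.574427;  |Δ| = 0.153895
h(0.574427) = -0.081921
t4 = 0.574427 − (-0.081921)·(-0.153895)/(-0.193645) = 0.639532;  |Δ| = 0.065105
h(0.639532) = 0.007459
t5 = 0.639532 − 0.007459·(0.065105)/(0.089380) = 0.634098;  |Δ| = 0.005433
h(0.634098) = 0.000418
t6 = 0.634098 − 0.000418·(-0.005433)/(-0.007041) = 0.633776;  |Δ| = 0.000322
|t6 − t5| = 0.000322 < 10^{-3}

n = 6, t_n = 0.6338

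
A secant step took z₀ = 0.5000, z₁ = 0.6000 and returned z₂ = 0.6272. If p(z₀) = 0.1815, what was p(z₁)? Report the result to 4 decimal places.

0.0388

The secant line through (0.5000, 0.1815) and (0.6000, p(z₁)) crosses zero at z₂ = 0.6272.
So (0.5000, 0.1815), (0.6000, p(z₁)), (0.6272, 0) are collinear:
p(z₁) = 0.1815 · (0.6000 − 0.6272) / (0.5000 − 0.6272) = 0.1815 · (-0.027200)/(-0.127200) = 0.038811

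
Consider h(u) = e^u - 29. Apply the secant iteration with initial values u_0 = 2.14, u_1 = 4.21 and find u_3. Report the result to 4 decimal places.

h(2.14) = -20.500562, h(4.21) = 38.356540
u_2 = 4.210000 − 38.356540·(4.210000 − 2.140000) / (38.356540 − (-20.500562)) = 4.210000 − (79.398037)/(58.857102) = 2.861003
h(2.861003) = -11.520945
u_3 = 2.861003 − (-11.520945)·(2.861003 − 4.210000) / (-11.520945 − 38.356540) = 2.861003 − (15.541717)/(-49.877485) = 3.172601

3.1726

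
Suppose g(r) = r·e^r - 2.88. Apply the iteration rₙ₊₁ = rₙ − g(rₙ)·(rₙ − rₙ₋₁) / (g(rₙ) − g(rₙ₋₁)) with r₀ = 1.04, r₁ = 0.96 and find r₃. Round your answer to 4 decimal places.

1.0291

g(1.04) = 0.062386, g(0.96) = -0.372771
r₂ = 0.960000 − (-0.372771)·(0.960000 − 1.040000) / (-0.372771 − 0.062386) = 0.960000 − (0.029822)/(-0.435157) = 1.028531
g(1.028531) = -0.003247
r₃ = 1.028531 − (-0.003247)·(1.028531 − 0.960000) / (-0.003247 − (-0.372771)) = 1.028531 − (-0.000222)/(0.369525) = 1.029133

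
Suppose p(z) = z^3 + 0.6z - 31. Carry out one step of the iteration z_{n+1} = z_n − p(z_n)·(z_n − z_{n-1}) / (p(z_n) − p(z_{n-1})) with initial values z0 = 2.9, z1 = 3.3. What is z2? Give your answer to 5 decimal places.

p(2.9) = -4.8710000, p(3.3) = 6.9170000
z2 = 3.3000000 − 6.9170000·(3.3000000 − 2.9000000) / (6.9170000 − (-4.8710000)) = 3.3000000 − (2.7668000)/(11.7880000) = 3.0652867

3.06529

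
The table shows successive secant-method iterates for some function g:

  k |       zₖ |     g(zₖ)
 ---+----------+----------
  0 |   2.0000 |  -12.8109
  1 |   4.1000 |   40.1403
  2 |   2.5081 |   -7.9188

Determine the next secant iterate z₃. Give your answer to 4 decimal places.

z₃ = 2.5081 − (-7.9188)·(2.5081 − 4.1000) / (-7.9188 − 40.1403)
   = 2.5081 − (12.605938)/(-48.059100) = 2.770401

2.7704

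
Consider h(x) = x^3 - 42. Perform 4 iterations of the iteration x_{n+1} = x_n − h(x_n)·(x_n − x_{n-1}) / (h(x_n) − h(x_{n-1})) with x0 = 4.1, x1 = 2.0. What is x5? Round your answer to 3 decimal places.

h(4.1) = 26.92100, h(2.0) = -34.00000
x2 = 2.00000 − (-34.00000)·(2.00000 − 4.10000) / (-34.00000 − 26.92100) = 2.00000 − (71.40000)/(-60.92100) = 3.17201
h(3.17201) = -10.08436
x3 = 3.17201 − (-10.08436)·(3.17201 − 2.00000) / (-10.08436 − (-34.00000)) = 3.17201 − (-11.81897)/(23.91564) = 3.66620
h(3.66620) = 7.27764
x4 = 3.66620 − 7.27764·(3.66620 − 3.17201) / (7.27764 − (-10.08436)) = 3.66620 − (3.59657)/(17.36200) = 3.45905
h(3.45905) = -0.61229
x5 = 3.45905 − (-0.61229)·(3.45905 − 3.66620) / (-0.61229 − 7.27764) = 3.45905 − (0.12684)/(-7.88993) = 3.47513

3.475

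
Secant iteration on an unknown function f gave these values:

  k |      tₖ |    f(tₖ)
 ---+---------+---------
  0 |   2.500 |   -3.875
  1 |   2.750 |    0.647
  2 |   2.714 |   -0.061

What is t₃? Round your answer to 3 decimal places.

t₃ = 2.714 − (-0.061)·(2.714 − 2.750) / (-0.061 − 0.647)
   = 2.714 − (0.00220)/(-0.70800) = 2.71710

2.717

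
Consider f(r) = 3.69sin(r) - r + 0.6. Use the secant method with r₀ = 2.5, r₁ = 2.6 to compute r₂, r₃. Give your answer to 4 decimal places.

f(2.5) = 0.308362, f(2.6) = -0.097800
r₂ = 2.600000 − (-0.097800)·(2.600000 − 2.500000) / (-0.097800 − 0.308362) = 2.600000 − (-0.009780)/(-0.406162) = 2.575921
f(2.575921) = 0.001856
r₃ = 2.575921 − 0.001856·(2.575921 − 2.600000) / (0.001856 − (-0.097800)) = 2.575921 − (-0.000045)/(0.099656) = 2.576369

2.5759, 2.5764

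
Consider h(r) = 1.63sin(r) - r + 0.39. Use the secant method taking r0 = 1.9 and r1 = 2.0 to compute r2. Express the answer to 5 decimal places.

1.92025

h(1.9) = 0.0324691, h(2.0) = -0.1278452
r2 = 2.0000000 − (-0.1278452)·(2.0000000 − 1.9000000) / (-0.1278452 − 0.0324691) = 2.0000000 − (-0.0127845)/(-0.1603143) = 1.9202534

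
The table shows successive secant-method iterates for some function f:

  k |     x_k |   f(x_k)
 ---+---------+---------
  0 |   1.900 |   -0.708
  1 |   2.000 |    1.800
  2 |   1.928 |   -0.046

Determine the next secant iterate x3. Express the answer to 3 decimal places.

x3 = 1.928 − (-0.046)·(1.928 − 2.000) / (-0.046 − 1.800)
   = 1.928 − (0.00331)/(-1.84600) = 1.92979

1.930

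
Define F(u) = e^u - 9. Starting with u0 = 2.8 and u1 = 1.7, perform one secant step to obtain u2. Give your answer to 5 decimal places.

F(2.8) = 7.4446468, F(1.7) = -3.5260526
u2 = 1.7000000 − (-3.5260526)·(1.7000000 − 2.8000000) / (-3.5260526 − 7.4446468) = 1.7000000 − (3.8786579)/(-10.9706994) = 2.0535470

2.05355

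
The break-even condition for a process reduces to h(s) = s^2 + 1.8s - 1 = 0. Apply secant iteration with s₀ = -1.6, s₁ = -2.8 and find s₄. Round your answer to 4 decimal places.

h(-1.6) = -1.320000, h(-2.8) = 1.800000
s₂ = -2.800000 − 1.800000·(-2.800000 − (-1.600000)) / (1.800000 − (-1.320000)) = -2.800000 − (-2.160000)/(3.120000) = -2.107692
h(-2.107692) = -0.351479
s₃ = -2.107692 − (-0.351479)·(-2.107692 − (-2.800000)) / (-0.351479 − 1.800000) = -2.107692 − (-0.243332)/(-2.151479) = -2.220792
h(-2.220792) = -0.065508
s₄ = -2.220792 − (-0.065508)·(-2.220792 − (-2.107692)) / (-0.065508 − (-0.351479)) = -2.220792 − (0.007409)/(0.285971) = -2.246700

-2.2467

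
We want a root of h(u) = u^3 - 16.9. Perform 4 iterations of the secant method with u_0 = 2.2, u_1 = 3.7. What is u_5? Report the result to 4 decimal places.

h(2.2) = -6.252000, h(3.7) = 33.753000
u_2 = 3.700000 − 33.753000·(3.700000 − 2.200000) / (33.753000 − (-6.252000)) = 3.700000 − (50.629500)/(40.005000) = 2.434421
h(2.434421) = -2.472639
u_3 = 2.434421 − (-2.472639)·(2.434421 − 3.700000) / (-2.472639 − 33.753000) = 2.434421 − (3.129321)/(-36.225639) = 2.520805
h(2.520805) = -0.881654
u_4 = 2.520805 − (-0.881654)·(2.520805 − 2.434421) / (-0.881654 − (-2.472639)) = 2.520805 − (-0.076161)/(1.590985) = 2.568675
h(2.568675) = 0.048355
u_5 = 2.568675 − 0.048355·(2.568675 − 2.520805) / (0.048355 − (-0.881654)) = 2.568675 − (0.002315)/(0.930008) = 2.566186

2.5662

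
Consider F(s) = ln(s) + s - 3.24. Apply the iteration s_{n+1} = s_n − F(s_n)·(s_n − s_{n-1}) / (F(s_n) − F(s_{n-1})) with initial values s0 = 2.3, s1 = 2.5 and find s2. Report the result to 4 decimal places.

F(2.3) = -0.107091, F(2.5) = 0.176291
s2 = 2.500000 − 0.176291·(2.500000 − 2.300000) / (0.176291 − (-0.107091)) = 2.500000 − (0.035258)/(0.283382) = 2.375581

2.3756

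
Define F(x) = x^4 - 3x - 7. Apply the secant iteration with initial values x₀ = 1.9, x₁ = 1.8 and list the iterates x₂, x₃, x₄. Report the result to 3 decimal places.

1.885, 1.886, 1.886

F(1.9) = 0.33210, F(1.8) = -1.90240
x₂ = 1.80000 − (-1.90240)·(1.80000 − 1.90000) / (-1.90240 − 0.33210) = 1.80000 − (0.19024)/(-2.23450) = 1.88514
F(1.88514) = -0.02632
x₃ = 1.88514 − (-0.02632)·(1.88514 − 1.80000) / (-0.02632 − (-1.90240)) = 1.88514 − (-0.00224)/(1.87608) = 1.88633
F(1.88633) = 0.00213
x₄ = 1.88633 − 0.00213·(1.88633 − 1.88514) / (0.00213 − (-0.02632)) = 1.88633 − (0.00000)/(0.02845) = 1.88624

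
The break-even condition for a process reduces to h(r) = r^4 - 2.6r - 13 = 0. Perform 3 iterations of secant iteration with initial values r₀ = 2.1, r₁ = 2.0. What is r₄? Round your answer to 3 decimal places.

2.071

h(2.1) = 0.98810, h(2.0) = -2.20000
r₂ = 2.00000 − (-2.20000)·(2.00000 − 2.10000) / (-2.20000 − 0.98810) = 2.00000 − (0.22000)/(-3.18810) = 2.06901
h(2.06901) = -0.05427
r₃ = 2.06901 − (-0.05427)·(2.06901 − 2.00000) / (-0.05427 − (-2.20000)) = 2.06901 − (-0.00374)/(2.14573) = 2.07075
h(2.07075) = 0.00310
r₄ = 2.07075 − 0.00310·(2.07075 − 2.06901) / (0.00310 − (-0.05427)) = 2.07075 − (0.00001)/(0.05737) = 2.07066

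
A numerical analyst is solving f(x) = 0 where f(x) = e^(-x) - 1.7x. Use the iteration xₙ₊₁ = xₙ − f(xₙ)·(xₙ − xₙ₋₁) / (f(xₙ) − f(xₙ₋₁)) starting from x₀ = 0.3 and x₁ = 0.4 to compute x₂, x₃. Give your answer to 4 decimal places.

0.3960, 0.3959

f(0.3) = 0.230818, f(0.4) = -0.009680
x₂ = 0.400000 − (-0.009680)·(0.400000 − 0.300000) / (-0.009680 − 0.230818) = 0.400000 − (-0.000968)/(-0.240498) = 0.395975
f(0.395975) = -0.000134
x₃ = 0.395975 − (-0.000134)·(0.395975 − 0.400000) / (-0.000134 − (-0.009680)) = 0.395975 − (0.000001)/(0.009546) = 0.395919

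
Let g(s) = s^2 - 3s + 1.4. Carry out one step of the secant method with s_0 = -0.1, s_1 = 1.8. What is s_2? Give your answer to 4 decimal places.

1.2154

g(-0.1) = 1.710000, g(1.8) = -0.760000
s_2 = 1.800000 − (-0.760000)·(1.800000 − (-0.100000)) / (-0.760000 − 1.710000) = 1.800000 − (-1.444000)/(-2.470000) = 1.215385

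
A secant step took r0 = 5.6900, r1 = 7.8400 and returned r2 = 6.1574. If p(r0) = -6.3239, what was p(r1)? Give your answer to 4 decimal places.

22.7655

The secant line through (5.6900, -6.3239) and (7.8400, p(r1)) crosses zero at r2 = 6.1574.
So (5.6900, -6.3239), (7.8400, p(r1)), (6.1574, 0) are collinear:
p(r1) = -6.3239 · (7.8400 − 6.1574) / (5.6900 − 6.1574) = -6.3239 · (1.682600)/(-0.467400) = 22.765499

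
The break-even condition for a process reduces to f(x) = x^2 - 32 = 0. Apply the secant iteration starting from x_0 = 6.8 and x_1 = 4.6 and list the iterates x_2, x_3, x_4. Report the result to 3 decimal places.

f(6.8) = 14.24000, f(4.6) = -10.84000
x_2 = 4.60000 − (-10.84000)·(4.60000 − 6.80000) / (-10.84000 − 14.24000) = 4.60000 − (23.84800)/(-25.08000) = 5.55088
f(5.55088) = -1.18776
x_3 = 5.55088 − (-1.18776)·(5.55088 − 4.60000) / (-1.18776 − (-10.84000)) = 5.55088 − (-1.12942)/(9.65224) = 5.66789
f(5.66789) = 0.12495
x_4 = 5.66789 − 0.12495·(5.66789 − 5.55088) / (0.12495 − (-1.18776)) = 5.66789 − (0.01462)/(1.31272) = 5.65675

5.551, 5.668, 5.657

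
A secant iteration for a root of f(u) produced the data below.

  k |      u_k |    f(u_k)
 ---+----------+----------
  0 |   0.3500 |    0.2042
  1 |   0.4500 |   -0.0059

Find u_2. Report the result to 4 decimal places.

0.4472

u_2 = 0.4500 − (-0.0059)·(0.4500 − 0.3500) / (-0.0059 − 0.2042)
   = 0.4500 − (-0.000590)/(-0.210100) = 0.447192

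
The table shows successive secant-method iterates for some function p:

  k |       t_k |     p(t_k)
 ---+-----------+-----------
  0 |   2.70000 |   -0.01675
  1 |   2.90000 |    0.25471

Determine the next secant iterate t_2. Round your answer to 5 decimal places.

t_2 = 2.90000 − 0.25471·(2.90000 − 2.70000) / (0.25471 − (-0.01675))
   = 2.90000 − (0.0509420)/(0.2714600) = 2.7123407

2.71234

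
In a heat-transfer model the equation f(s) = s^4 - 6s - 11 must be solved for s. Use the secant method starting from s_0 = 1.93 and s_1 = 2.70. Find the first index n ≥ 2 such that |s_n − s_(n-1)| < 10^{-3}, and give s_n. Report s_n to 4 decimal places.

f(1.93) = -8.705120, f(2.70) = 25.944100
s_2 = 2.700000 − 25.944100·(0.770000)/(34.649220) = 2.123451;  |Δ| = 0.576549
f(2.123451) = -3.409212
s_3 = 2.123451 − (-3.409212)·(-0.576549)/(-29.353312) = 2.190414;  |Δ| = 0.066963
f(2.190414) = -1.122505
s_4 = 2.190414 − (-1.122505)·(0.066963)/(2.286707) = 2.223285;  |Δ| = 0.032871
f(2.223285) = 0.093500
s_5 = 2.223285 − 0.093500·(0.032871)/(1.216005) = 2.220757;  |Δ| = 0.002527
f(2.220757) = -0.002250
s_6 = 2.220757 − (-0.002250)·(-0.002527)/(-0.095751) = 2.220817;  |Δ| = 0.000059
|s_6 − s_5| = 0.000059 < 10^{-3}

n = 6, s_n = 2.2208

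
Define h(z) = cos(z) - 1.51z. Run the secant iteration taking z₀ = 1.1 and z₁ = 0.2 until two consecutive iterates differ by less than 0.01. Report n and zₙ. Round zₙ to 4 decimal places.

h(1.1) = -1.207404, h(0.2) = 0.678067
z₂ = 0.200000 − 0.678067·(-0.900000)/(1.885470) = 0.523665;  |Δ| = 0.323665
h(0.523665) = 0.075259
z₃ = 0.523665 − 0.075259·(0.323665)/(-0.602808) = 0.564073;  |Δ| = 0.040409
h(0.564073) = -0.006666
z₄ = 0.564073 − (-0.006666)·(0.040409)/(-0.081925) = 0.560785;  |Δ| = 0.003288
|z₄ − z₃| = 0.003288 < 0.01

n = 4, zₙ = 0.5608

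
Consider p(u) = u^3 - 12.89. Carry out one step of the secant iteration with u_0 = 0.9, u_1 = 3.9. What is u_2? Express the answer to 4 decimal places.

1.5227

p(0.9) = -12.161000, p(3.9) = 46.429000
u_2 = 3.900000 − 46.429000·(3.900000 − 0.900000) / (46.429000 − (-12.161000)) = 3.900000 − (139.287000)/(58.590000) = 1.522683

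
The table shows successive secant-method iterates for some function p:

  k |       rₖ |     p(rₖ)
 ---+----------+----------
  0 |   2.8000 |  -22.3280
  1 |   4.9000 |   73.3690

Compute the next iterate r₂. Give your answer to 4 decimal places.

r₂ = 4.9000 − 73.3690·(4.9000 − 2.8000) / (73.3690 − (-22.3280))
   = 4.9000 − (154.074900)/(95.697000) = 3.289971

3.2900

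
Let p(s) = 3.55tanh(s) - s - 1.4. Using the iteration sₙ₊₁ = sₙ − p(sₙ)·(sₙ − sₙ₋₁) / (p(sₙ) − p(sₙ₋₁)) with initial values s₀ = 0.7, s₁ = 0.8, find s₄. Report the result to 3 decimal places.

0.665

p(0.7) = 0.04551, p(0.8) = 0.15733
s₂ = 0.80000 − 0.15733·(0.80000 − 0.70000) / (0.15733 − 0.04551) = 0.80000 − (0.01573)/(0.11182) = 0.65931
p(0.65931) = -0.00776
s₃ = 0.65931 − (-0.00776)·(0.65931 − 0.80000) / (-0.00776 − 0.15733) = 0.65931 − (0.00109)/(-0.16509) = 0.66592
p(0.66592) = 0.00120
s₄ = 0.66592 − 0.00120·(0.66592 − 0.65931) / (0.00120 − (-0.00776)) = 0.66592 − (0.00001)/(0.00896) = 0.66503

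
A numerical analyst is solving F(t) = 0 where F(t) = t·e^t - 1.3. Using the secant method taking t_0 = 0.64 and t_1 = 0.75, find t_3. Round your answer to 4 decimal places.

0.6670

F(0.64) = -0.086252, F(0.75) = 0.287750
t_2 = 0.750000 − 0.287750·(0.750000 − 0.640000) / (0.287750 − (-0.086252)) = 0.750000 − (0.031653)/(0.374002) = 0.665368
F(0.665368) = -0.005722
t_3 = 0.665368 − (-0.005722)·(0.665368 − 0.750000) / (-0.005722 − 0.287750) = 0.665368 − (0.000484)/(-0.293472) = 0.667018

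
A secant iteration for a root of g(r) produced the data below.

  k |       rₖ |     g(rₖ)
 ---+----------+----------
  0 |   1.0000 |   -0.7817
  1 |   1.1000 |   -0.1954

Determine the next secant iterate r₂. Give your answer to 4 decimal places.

1.1333

r₂ = 1.1000 − (-0.1954)·(1.1000 − 1.0000) / (-0.1954 − (-0.7817))
   = 1.1000 − (-0.019540)/(0.586300) = 1.133328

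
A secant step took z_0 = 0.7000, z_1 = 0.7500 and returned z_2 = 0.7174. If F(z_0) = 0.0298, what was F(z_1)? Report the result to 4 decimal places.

-0.0558

The secant line through (0.7000, 0.0298) and (0.7500, F(z_1)) crosses zero at z_2 = 0.7174.
So (0.7000, 0.0298), (0.7500, F(z_1)), (0.7174, 0) are collinear:
F(z_1) = 0.0298 · (0.7500 − 0.7174) / (0.7000 − 0.7174) = 0.0298 · (0.032600)/(-0.017400) = -0.055832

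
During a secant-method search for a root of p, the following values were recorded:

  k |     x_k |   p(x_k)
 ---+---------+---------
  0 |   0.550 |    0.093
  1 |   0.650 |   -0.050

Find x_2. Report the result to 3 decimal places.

0.615

x_2 = 0.650 − (-0.050)·(0.650 − 0.550) / (-0.050 − 0.093)
   = 0.650 − (-0.00500)/(-0.14300) = 0.61503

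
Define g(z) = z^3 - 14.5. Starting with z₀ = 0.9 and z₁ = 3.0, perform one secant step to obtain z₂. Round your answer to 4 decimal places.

2.0008

g(0.9) = -13.771000, g(3.0) = 12.500000
z₂ = 3.000000 − 12.500000·(3.000000 − 0.900000) / (12.500000 − (-13.771000)) = 3.000000 − (26.250000)/(26.271000) = 2.000799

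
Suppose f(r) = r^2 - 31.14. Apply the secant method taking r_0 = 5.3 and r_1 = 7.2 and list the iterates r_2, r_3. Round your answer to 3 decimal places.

5.544, 5.576

f(5.3) = -3.05000, f(7.2) = 20.70000
r_2 = 7.20000 − 20.70000·(7.20000 − 5.30000) / (20.70000 − (-3.05000)) = 7.20000 − (39.33000)/(23.75000) = 5.54400
f(5.54400) = -0.40406
r_3 = 5.54400 − (-0.40406)·(5.54400 − 7.20000) / (-0.40406 − 20.70000) = 5.54400 − (0.66913)/(-21.10406) = 5.57571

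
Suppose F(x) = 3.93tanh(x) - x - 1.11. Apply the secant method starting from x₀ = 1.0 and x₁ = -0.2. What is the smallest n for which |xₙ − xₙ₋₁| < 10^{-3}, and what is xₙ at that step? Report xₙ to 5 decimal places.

F(1.0) = 0.8830650, F(-0.2) = -1.6856850
x₂ = -0.2000000 − (-1.6856850)·(-1.2000000)/(-2.5687500) = 0.5874733;  |Δ| = 0.7874733
F(0.5874733) = 0.3778651
x₃ = 0.5874733 − 0.3778651·(0.7874733)/(2.0635501) = 0.4432758;  |Δ| = 0.1441975
F(0.4432758) = 0.0830036
x₄ = 0.4432758 − 0.0830036·(-0.1441975)/(-0.2948616) = 0.4026842;  |Δ| = 0.0405916
F(0.4026842) = -0.0104679
x₅ = 0.4026842 − (-0.0104679)·(-0.0405916)/(-0.0934715) = 0.4072301;  |Δ| = 0.0045459
F(0.4072301) = 0.0002146
x₆ = 0.4072301 − 0.0002146·(0.0045459)/(0.0106825) = 0.4071388;  |Δ| = 0.0000913
|x₆ − x₅| = 0.0000913 < 10^{-3}

n = 6, xₙ = 0.40714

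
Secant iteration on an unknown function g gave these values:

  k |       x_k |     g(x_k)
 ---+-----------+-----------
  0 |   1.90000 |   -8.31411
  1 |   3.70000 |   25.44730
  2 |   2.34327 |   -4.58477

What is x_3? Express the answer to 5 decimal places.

x_3 = 2.34327 − (-4.58477)·(2.34327 − 3.70000) / (-4.58477 − 25.44730)
   = 2.34327 − (6.2202950)/(-30.0320700) = 2.5503918

2.55039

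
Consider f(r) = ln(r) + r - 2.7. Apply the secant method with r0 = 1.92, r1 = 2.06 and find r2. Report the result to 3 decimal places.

f(1.92) = -0.12767, f(2.06) = 0.08271
r2 = 2.06000 − 0.08271·(2.06000 − 1.92000) / (0.08271 − (-0.12767)) = 2.06000 − (0.01158)/(0.21038) = 2.00496

2.005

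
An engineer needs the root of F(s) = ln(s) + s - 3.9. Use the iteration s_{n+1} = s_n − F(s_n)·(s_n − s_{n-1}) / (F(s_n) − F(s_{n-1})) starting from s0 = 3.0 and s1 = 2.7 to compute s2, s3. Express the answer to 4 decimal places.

2.8530, 2.8520

F(3.0) = 0.198612, F(2.7) = -0.206748
s2 = 2.700000 − (-0.206748)·(2.700000 − 3.000000) / (-0.206748 − 0.198612) = 2.700000 − (0.062024)/(-0.405361) = 2.853011
F(2.853011) = 0.001385
s3 = 2.853011 − 0.001385·(2.853011 − 2.700000) / (0.001385 − (-0.206748)) = 2.853011 − (0.000212)/(0.208134) = 2.851992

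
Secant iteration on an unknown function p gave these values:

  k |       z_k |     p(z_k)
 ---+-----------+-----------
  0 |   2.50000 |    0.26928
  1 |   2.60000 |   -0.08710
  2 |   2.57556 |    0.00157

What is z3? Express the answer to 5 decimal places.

2.57599

z3 = 2.57556 − 0.00157·(2.57556 − 2.60000) / (0.00157 − (-0.08710))
   = 2.57556 − (-0.0000384)/(0.0886700) = 2.5759927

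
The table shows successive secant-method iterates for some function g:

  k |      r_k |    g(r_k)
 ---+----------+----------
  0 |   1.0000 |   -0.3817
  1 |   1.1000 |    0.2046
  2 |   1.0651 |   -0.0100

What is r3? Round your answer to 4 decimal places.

1.0667

r3 = 1.0651 − (-0.0100)·(1.0651 − 1.1000) / (-0.0100 − 0.2046)
   = 1.0651 − (0.000349)/(-0.214600) = 1.066726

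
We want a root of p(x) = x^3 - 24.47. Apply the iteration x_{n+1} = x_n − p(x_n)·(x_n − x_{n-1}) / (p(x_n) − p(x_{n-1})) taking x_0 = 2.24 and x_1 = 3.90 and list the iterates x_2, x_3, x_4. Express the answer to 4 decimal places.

2.6968, 2.8440, 2.9077

p(2.24) = -13.230576, p(3.90) = 34.849000
x_2 = 3.900000 − 34.849000·(3.900000 − 2.240000) / (34.849000 − (-13.230576)) = 3.900000 − (57.849340)/(48.079576) = 2.696800
p(2.696800) = -4.856898
x_3 = 2.696800 − (-4.856898)·(2.696800 − 3.900000) / (-4.856898 − 34.849000) = 2.696800 − (5.843820)/(-39.705898) = 2.843978
p(2.843978) = -1.467313
x_4 = 2.843978 − (-1.467313)·(2.843978 − 2.696800) / (-1.467313 − (-4.856898)) = 2.843978 − (-0.215956)/(3.389586) = 2.907689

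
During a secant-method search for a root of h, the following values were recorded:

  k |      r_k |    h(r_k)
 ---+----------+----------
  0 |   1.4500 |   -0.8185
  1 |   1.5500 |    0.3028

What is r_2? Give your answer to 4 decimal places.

1.5230

r_2 = 1.5500 − 0.3028·(1.5500 − 1.4500) / (0.3028 − (-0.8185))
   = 1.5500 − (0.030280)/(1.121300) = 1.522996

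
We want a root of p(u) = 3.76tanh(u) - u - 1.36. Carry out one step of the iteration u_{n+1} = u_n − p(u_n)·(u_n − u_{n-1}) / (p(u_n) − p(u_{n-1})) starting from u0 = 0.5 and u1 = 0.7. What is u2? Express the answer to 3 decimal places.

p(0.5) = -0.12244, p(0.7) = 0.21242
u2 = 0.70000 − 0.21242·(0.70000 − 0.50000) / (0.21242 − (-0.12244)) = 0.70000 − (0.04248)/(0.33486) = 0.57313

0.573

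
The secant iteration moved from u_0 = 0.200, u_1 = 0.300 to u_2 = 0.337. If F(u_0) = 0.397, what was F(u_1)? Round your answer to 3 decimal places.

0.107

The secant line through (0.200, 0.397) and (0.300, F(u_1)) crosses zero at u_2 = 0.337.
So (0.200, 0.397), (0.300, F(u_1)), (0.337, 0) are collinear:
F(u_1) = 0.397 · (0.300 − 0.337) / (0.200 − 0.337) = 0.397 · (-0.03700)/(-0.13700) = 0.10722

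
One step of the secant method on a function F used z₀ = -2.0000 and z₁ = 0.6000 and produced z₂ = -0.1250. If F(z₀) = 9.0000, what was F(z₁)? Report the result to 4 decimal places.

-3.4800

The secant line through (-2.0000, 9.0000) and (0.6000, F(z₁)) crosses zero at z₂ = -0.1250.
So (-2.0000, 9.0000), (0.6000, F(z₁)), (-0.1250, 0) are collinear:
F(z₁) = 9.0000 · (0.6000 − (-0.1250)) / (-2.0000 − (-0.1250)) = 9.0000 · (0.725000)/(-1.875000) = -3.480000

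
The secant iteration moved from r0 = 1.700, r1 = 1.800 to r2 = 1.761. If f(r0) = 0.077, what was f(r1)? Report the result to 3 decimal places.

-0.049

The secant line through (1.700, 0.077) and (1.800, f(r1)) crosses zero at r2 = 1.761.
So (1.700, 0.077), (1.800, f(r1)), (1.761, 0) are collinear:
f(r1) = 0.077 · (1.800 − 1.761) / (1.700 − 1.761) = 0.077 · (0.03900)/(-0.06100) = -0.04923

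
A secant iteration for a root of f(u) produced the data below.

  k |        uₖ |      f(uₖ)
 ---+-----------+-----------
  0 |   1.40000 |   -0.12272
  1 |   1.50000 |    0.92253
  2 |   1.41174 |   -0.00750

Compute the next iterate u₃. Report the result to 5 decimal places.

1.41245

u₃ = 1.41174 − (-0.00750)·(1.41174 − 1.50000) / (-0.00750 − 0.92253)
   = 1.41174 − (0.0006620)/(-0.9300300) = 1.4124518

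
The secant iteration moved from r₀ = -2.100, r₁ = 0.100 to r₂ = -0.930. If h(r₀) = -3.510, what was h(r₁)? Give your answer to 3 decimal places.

3.090

The secant line through (-2.100, -3.510) and (0.100, h(r₁)) crosses zero at r₂ = -0.930.
So (-2.100, -3.510), (0.100, h(r₁)), (-0.930, 0) are collinear:
h(r₁) = -3.510 · (0.100 − (-0.930)) / (-2.100 − (-0.930)) = -3.510 · (1.03000)/(-1.17000) = 3.09000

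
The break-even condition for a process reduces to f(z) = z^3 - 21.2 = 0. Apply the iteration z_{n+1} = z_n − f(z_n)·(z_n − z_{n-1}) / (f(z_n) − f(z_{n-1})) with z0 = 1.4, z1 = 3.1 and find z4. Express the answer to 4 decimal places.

2.7696

f(1.4) = -18.456000, f(3.1) = 8.591000
z2 = 3.100000 − 8.591000·(3.100000 − 1.400000) / (8.591000 − (-18.456000)) = 3.100000 − (14.604700)/(27.047000) = 2.560025
f(2.560025) = -4.422290
z3 = 2.560025 − (-4.422290)·(2.560025 − 3.100000) / (-4.422290 − 8.591000) = 2.560025 − (2.387925)/(-13.013290) = 2.743524
f(2.743524) = -0.549701
z4 = 2.743524 − (-0.549701)·(2.743524 − 2.560025) / (-0.549701 − (-4.422290)) = 2.743524 − (-0.100870)/(3.872589) = 2.769571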